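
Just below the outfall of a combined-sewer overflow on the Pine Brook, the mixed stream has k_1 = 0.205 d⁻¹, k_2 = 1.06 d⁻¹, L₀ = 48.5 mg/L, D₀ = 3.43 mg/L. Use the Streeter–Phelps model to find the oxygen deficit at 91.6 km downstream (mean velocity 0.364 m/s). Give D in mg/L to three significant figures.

D ≈ 6.03 mg/L

Travel time t = x/v = 91.6 km / (0.364 m/s) = 91600 m / 0.364 m/s = 251600 s = 2.913 d.
k_1 L₀/(k_2−k_1) = 0.205×48.5/(1.06−0.205) = 9.942/0.8550 = 11.63 mg/L.
e^(−k_1 t) = e^(−0.205×2.913) = 0.5504; e^(−k_2 t) = e^(−1.06×2.913) = 0.04562.
D = 11.63 × (0.5504 − 0.04562) + 3.43 × 0.04562 = 5.870 + 0.1565 = 6.027 mg/L.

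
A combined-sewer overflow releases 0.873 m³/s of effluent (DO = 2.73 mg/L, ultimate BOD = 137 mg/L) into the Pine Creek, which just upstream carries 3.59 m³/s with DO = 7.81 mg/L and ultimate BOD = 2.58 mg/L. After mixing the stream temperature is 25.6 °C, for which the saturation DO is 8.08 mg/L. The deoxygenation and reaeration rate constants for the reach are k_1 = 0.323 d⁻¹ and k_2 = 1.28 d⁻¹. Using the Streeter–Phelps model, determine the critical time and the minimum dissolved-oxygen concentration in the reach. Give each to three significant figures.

t_c ≈ 1.29 d; minimum DO ≈ 3.28 mg/L

Mixed DO = (3.59×7.81 + 0.873×2.73)/(3.59+0.873) = 30.42/4.463 = 6.816 mg/L.
Mixed L₀ = (3.59×2.58 + 0.873×137)/(4.463) = 128.9/4.463 = 28.87 mg/L.
Initial deficit D₀ = C_s − DO₀ = 8.08 − 6.816 = 1.264 mg/L.
t_c = (1/0.9570) ln[(1.28/0.323)(1 − 1.264×0.9570/(0.323×28.87))] = 1.045 × ln(3.449) = 1.294 d.
D_c = (0.323/1.28) × 28.87 × e^(−0.323×1.294) = 0.2523 × 28.87 × 0.6584 = 4.798 mg/L.
Minimum DO = 8.08 − 4.798 = 3.282 mg/L.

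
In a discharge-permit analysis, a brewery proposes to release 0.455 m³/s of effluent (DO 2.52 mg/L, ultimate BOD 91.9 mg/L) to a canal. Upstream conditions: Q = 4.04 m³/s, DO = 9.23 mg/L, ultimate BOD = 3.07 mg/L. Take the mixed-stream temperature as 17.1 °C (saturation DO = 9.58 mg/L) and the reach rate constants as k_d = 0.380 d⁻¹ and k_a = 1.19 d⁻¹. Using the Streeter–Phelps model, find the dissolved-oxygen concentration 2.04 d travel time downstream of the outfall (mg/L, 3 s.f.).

Mixed DO = (4.04×9.23 + 0.455×2.52)/(4.04+0.455) = 38.44/4.495 = 8.551 mg/L.
Mixed L₀ = (4.04×3.07 + 0.455×91.9)/(4.495) = 54.22/4.495 = 12.06 mg/L.
Initial deficit D₀ = C_s − DO₀ = 9.58 − 8.551 = 1.029 mg/L.
D(2.04) = [0.380×12.06/(1.19−0.380)](e^(−0.380×2.04) − e^(−1.19×2.04)) + 1.029 e^(−1.19×2.04)
= 5.659 × (0.4606 − 0.08825) + 1.029 × 0.08825 = 2.198 mg/L.
DO = 9.58 − 2.198 = 7.382 mg/L.

DO ≈ 7.38 mg/L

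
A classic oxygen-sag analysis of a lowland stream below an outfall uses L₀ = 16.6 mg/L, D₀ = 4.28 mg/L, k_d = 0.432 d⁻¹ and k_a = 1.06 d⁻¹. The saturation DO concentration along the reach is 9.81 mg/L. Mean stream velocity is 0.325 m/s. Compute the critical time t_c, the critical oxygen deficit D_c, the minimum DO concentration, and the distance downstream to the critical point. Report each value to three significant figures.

At the critical point dD/dt = 0, so k_d L₀ e^(−k_d t) = k_a D. Substituting D(t) from the Streeter–Phelps equation and solving for t gives
t_c = ln[(k_a/k_d)(1 − D₀(k_a−k_d)/(k_d L₀))] / (k_a−k_d).
Here k_a−k_d = 0.6280 d⁻¹ and 1 − D₀(k_a−k_d)/(k_d L₀) = 1 − 4.28×0.6280/(0.432×16.6) = 0.6252, so
t_c = ln(2.454 × 0.6252) / 0.6280 = 0.4279 / 0.6280 = 0.6814 d.
D_c = (k_d/k_a) L₀ e^(−k_d t_c) = (0.432/1.06) × 16.6 × e^(−0.432×0.6814) = 0.4075 × 16.6 × 0.7450 = 5.040 mg/L.
Minimum DO = C_s − D_c = 9.81 − 5.040 = 4.770 mg/L.
x_c = v t_c = 0.325 m/s × 0.6814 d × 86400 s/d = 19130 m ≈ 19.1 km.

t_c ≈ 0.681 d; D_c ≈ 5.04 mg/L; min DO ≈ 4.77 mg/L; x_c ≈ 19.1 km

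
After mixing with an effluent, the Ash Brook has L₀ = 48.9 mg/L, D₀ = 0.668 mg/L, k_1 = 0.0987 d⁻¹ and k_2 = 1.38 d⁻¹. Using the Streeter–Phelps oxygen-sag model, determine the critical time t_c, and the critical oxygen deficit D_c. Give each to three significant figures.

t_c ≈ 1.91 d; D_c ≈ 2.90 mg/L

At the critical point dD/dt = 0, so k_1 L₀ e^(−k_1 t) = k_2 D. Substituting D(t) from the Streeter–Phelps equation and solving for t gives
t_c = ln[(k_2/k_1)(1 − D₀(k_2−k_1)/(k_1 L₀))] / (k_2−k_1).
Here k_2−k_1 = 1.281 d⁻¹ and 1 − D₀(k_2−k_1)/(k_1 L₀) = 1 − 0.668×1.281/(0.0987×48.9) = 0.8227, so
t_c = ln(13.98 × 0.8227) / 1.281 = 2.443 / 1.281 = 1.906 d.
D_c = (k_1/k_2) L₀ e^(−k_1 t_c) = (0.0987/1.38) × 48.9 × e^(−0.0987×1.906) = 0.07152 × 48.9 × 0.8285 = 2.898 mg/L.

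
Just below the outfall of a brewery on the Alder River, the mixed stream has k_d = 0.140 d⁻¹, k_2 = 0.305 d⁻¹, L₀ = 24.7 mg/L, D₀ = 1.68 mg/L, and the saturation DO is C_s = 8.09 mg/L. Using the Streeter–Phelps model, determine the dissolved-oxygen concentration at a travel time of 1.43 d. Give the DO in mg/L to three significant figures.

DO ≈ 3.40 mg/L

k_d L₀/(k_2−k_d) = 0.140×24.7/(0.305−0.140) = 3.458/0.1650 = 20.96 mg/L.
e^(−k_d t) = e^(−0.140×1.430) = 0.8186; e^(−k_2 t) = e^(−0.305×1.430) = 0.6465.
D = 20.96 × (0.8186 − 0.6465) + 1.68 × 0.6465 = 3.606 + 1.086 = 4.692 mg/L.
DO = C_s − D = 8.09 − 4.692 = 3.398 mg/L.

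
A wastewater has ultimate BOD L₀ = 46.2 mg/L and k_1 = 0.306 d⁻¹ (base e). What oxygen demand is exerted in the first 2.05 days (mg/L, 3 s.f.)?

y_t = L₀(1 − e^(−k_1 t)) = 46.2 × (1 − e^(−0.306×2.05))
= 46.2 × (1 − 0.5340) = 46.2 × 0.4660 = 21.53 mg/L.

y ≈ 21.5 mg/L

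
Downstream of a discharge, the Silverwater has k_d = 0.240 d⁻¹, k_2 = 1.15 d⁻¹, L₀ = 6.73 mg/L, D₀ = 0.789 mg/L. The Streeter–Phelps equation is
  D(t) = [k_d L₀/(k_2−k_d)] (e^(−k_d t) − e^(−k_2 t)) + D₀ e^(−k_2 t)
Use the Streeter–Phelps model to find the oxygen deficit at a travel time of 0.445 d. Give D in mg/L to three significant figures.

k_d L₀/(k_2−k_d) = 0.240×6.73/(1.15−0.240) = 1.615/0.9100 = 1.775 mg/L.
e^(−k_d t) = e^(−0.240×0.4450) = 0.8987; e^(−k_2 t) = e^(−1.15×0.4450) = 0.5994.
D = 1.775 × (0.8987 − 0.5994) + 0.789 × 0.5994 = 0.5312 + 0.4730 = 1.004 mg/L.

D ≈ 1.00 mg/L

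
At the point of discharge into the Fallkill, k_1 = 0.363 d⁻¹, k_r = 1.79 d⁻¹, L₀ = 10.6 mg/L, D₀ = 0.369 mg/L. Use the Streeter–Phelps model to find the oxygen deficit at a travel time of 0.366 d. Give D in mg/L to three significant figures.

k_1 L₀/(k_r−k_1) = 0.363×10.6/(1.79−0.363) = 3.848/1.427 = 2.696 mg/L.
e^(−k_1 t) = e^(−0.363×0.3660) = 0.8756; e^(−k_r t) = e^(−1.79×0.3660) = 0.5194.
D = 2.696 × (0.8756 − 0.5194) + 0.369 × 0.5194 = 0.9605 + 0.1916 = 1.152 mg/L.

D ≈ 1.15 mg/L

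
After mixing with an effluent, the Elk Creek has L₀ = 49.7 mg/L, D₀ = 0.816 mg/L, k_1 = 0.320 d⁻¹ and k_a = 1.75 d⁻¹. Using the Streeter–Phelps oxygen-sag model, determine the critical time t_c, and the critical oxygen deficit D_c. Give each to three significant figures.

With k_a/k_1 = 5.469 and 1 − D₀(k_a−k_1)/(k_1 L₀) = 0.9266,
t_c = ln(5.469 × 0.9266) / (1.75 − 0.320) = ln(5.068) / 1.430 = 1.623/1.430 = 1.135 d.
D_c = (k_1/k_a) L₀ e^(−k_1 t_c) = (0.320/1.75) × 49.7 × e^(−0.320×1.135) = 0.1829 × 49.7 × 0.6955 = 6.321 mg/L.

t_c ≈ 1.13 d; D_c ≈ 6.32 mg/L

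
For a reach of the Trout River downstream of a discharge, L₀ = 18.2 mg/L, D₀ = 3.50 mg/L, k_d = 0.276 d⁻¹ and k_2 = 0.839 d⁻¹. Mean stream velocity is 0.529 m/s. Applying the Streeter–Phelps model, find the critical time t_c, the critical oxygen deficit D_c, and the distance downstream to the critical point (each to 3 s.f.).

t_c = [1/(k_2−k_d)] ln[(k_2/k_d)(1 − D₀(k_2−k_d)/(k_d L₀))]
= [1/(0.839−0.276)] ln[(0.839/0.276)(1 − 3.50×0.5630/(0.276×18.2))]
= (1/0.5630) ln[3.040 × 0.6077] = 1.776 × ln(1.847) = 1.776 × 0.6138 = 1.090 d.
D_c = (k_d/k_2) L₀ e^(−k_d t_c) = (0.276/0.839) × 18.2 × e^(−0.276×1.090) = 0.3290 × 18.2 × 0.7402 = 4.431 mg/L.
x_c = v t_c = 0.529 m/s × 1.090 d × 86400 s/d = 49830 m ≈ 49.8 km.

t_c ≈ 1.09 d; D_c ≈ 4.43 mg/L; x_c ≈ 49.8 km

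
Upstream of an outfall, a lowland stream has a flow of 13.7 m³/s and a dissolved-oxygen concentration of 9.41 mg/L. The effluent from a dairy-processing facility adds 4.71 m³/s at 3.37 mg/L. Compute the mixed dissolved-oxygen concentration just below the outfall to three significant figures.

Flow-weighted mixing: C = (Q_r C_r + Q_w C_w)/(Q_r + Q_w)
= (13.7×9.41 + 4.71×3.37)/(13.7 + 4.71) = 144.8/18.41 = 7.865 mg/L.

7.86 mg/L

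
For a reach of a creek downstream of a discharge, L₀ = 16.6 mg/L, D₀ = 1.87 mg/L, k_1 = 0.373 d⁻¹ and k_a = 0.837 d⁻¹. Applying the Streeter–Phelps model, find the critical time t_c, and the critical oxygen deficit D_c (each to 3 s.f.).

With k_a/k_1 = 2.244 and 1 − D₀(k_a−k_1)/(k_1 L₀) = 0.8599,
t_c = ln(2.244 × 0.8599) / (0.837 − 0.373) = ln(1.930) / 0.4640 = 0.6573/0.4640 = 1.417 d.
L(t_c) = L₀ e^(−k_1 t_c) = 16.6 × 0.5896 = 9.787 mg/L, and at the critical point k_a D_c = k_1 L, so D_c = (0.373/0.837) × 9.787 = 4.361 mg/L.

t_c ≈ 1.42 d; D_c ≈ 4.36 mg/L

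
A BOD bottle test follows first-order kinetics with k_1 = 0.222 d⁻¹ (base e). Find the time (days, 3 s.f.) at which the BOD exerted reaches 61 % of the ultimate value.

y/L₀ = 1 − e^(−k_1 t) = 0.61 ⇒ e^(−k_1 t) = 0.390
t = −ln(0.390) / 0.222 = 0.9416 / 0.222 = 4.241 d.

t ≈ 4.24 d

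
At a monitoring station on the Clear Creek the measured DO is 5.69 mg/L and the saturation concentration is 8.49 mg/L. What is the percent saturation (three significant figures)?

% saturation = C/C_s × 100 = 5.69/8.49 × 100 = 67.0 %.

67.0 % saturation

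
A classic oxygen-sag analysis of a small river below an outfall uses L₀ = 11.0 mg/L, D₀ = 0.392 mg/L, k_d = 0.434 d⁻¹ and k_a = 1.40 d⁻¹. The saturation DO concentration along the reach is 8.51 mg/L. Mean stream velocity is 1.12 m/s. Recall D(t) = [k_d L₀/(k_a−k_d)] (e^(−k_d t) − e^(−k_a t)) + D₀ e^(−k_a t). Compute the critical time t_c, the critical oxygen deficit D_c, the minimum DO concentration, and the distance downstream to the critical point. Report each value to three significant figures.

t_c ≈ 1.13 d; D_c ≈ 2.09 mg/L; min DO ≈ 6.42 mg/L; x_c ≈ 109 km

t_c = [1/(k_a−k_d)] ln[(k_a/k_d)(1 − D₀(k_a−k_d)/(k_d L₀))]
= [1/(1.40−0.434)] ln[(1.40/0.434)(1 − 0.392×0.9660/(0.434×11.0))]
= (1/0.9660) ln[3.226 × 0.9207] = 1.035 × ln(2.970) = 1.035 × 1.089 = 1.127 d.
D_c = (k_d/k_a) L₀ e^(−k_d t_c) = (0.434/1.40) × 11.0 × e^(−0.434×1.127) = 0.3100 × 11.0 × 0.6132 = 2.091 mg/L.
Minimum DO = C_s − D_c = 8.51 − 2.091 = 6.419 mg/L.
x_c = v t_c = 1.12 m/s × 1.127 d × 86400 s/d = 109000 m ≈ 109 km.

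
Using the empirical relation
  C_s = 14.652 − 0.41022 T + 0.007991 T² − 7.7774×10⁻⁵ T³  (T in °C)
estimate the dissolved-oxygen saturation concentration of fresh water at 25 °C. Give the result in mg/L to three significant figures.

C_s = 14.652 − 0.41022×25 + 0.007991×25² − 7.7774×10⁻⁵×25³ = 8.176 mg/L.

C_s ≈ 8.18 mg/L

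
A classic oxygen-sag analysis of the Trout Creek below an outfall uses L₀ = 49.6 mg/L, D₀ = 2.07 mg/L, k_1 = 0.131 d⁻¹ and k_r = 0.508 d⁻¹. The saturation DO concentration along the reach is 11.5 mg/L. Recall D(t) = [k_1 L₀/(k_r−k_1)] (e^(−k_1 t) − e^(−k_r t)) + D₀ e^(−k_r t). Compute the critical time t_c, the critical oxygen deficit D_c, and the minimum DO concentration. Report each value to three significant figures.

t_c ≈ 3.26 d; D_c ≈ 8.35 mg/L; min DO ≈ 3.15 mg/L

With k_r/k_1 = 3.878 and 1 − D₀(k_r−k_1)/(k_1 L₀) = 0.8799,
t_c = ln(3.878 × 0.8799) / (0.508 − 0.131) = ln(3.412) / 0.3770 = 1.227/0.3770 = 3.256 d.
L(t_c) = L₀ e^(−k_1 t_c) = 49.6 × 0.6528 = 32.38 mg/L, and at the critical point k_r D_c = k_1 L, so D_c = (0.131/0.508) × 32.38 = 8.350 mg/L.
Minimum DO = C_s − D_c = 11.5 − 8.350 = 3.150 mg/L.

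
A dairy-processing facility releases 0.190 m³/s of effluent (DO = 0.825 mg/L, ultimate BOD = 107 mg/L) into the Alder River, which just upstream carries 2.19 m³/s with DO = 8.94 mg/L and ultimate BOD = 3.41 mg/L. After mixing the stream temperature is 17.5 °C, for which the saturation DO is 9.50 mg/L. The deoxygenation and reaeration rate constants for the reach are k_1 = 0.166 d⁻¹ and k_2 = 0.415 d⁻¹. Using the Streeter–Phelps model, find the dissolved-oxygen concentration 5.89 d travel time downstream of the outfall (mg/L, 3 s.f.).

Mixed DO = (2.19×8.94 + 0.190×0.825)/(2.19+0.190) = 19.74/2.380 = 8.292 mg/L.
Mixed L₀ = (2.19×3.41 + 0.190×107)/(2.380) = 27.80/2.380 = 11.68 mg/L.
Initial deficit D₀ = C_s − DO₀ = 9.50 − 8.292 = 1.208 mg/L.
D(5.89) = [0.166×11.68/(0.415−0.166)](e^(−0.166×5.89) − e^(−0.415×5.89)) + 1.208 e^(−0.415×5.89)
= 7.787 × (0.3762 − 0.08678) + 1.208 × 0.08678 = 2.358 mg/L.
DO = 9.50 − 2.358 = 7.142 mg/L.

DO ≈ 7.14 mg/L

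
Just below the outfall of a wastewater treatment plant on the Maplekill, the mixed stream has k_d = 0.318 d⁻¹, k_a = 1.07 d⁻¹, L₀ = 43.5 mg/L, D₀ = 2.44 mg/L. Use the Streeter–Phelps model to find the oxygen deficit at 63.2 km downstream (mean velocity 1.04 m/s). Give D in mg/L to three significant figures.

D ≈ 7.19 mg/L

Travel time t = x/v = 63.2 km / (1.04 m/s) = 63200 m / 1.04 m/s = 60770 s = 0.7033 d.
k_d L₀/(k_a−k_d) = 0.318×43.5/(1.07−0.318) = 13.83/0.7520 = 18.39 mg/L.
e^(−k_d t) = e^(−0.318×0.7033) = 0.7996; e^(−k_a t) = e^(−1.07×0.7033) = 0.4711.
D = 18.39 × (0.7996 − 0.4711) + 2.44 × 0.4711 = 6.042 + 1.150 = 7.191 mg/L.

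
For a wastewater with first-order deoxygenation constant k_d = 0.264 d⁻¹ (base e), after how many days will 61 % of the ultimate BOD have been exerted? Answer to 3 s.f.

t ≈ 3.57 d

y/L₀ = 1 − e^(−k_d t) = 0.61 ⇒ e^(−k_d t) = 0.390
t = −ln(0.390) / 0.264 = 0.9416 / 0.264 = 3.567 d.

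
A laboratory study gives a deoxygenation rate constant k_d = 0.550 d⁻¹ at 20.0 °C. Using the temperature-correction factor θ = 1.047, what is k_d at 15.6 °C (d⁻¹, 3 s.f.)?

k_d ≈ 0.449 d⁻¹

k_d(T₂) = k_d(T₁) · θ^(T₂−T₁) = 0.550 × 1.047^(15.6−20.0)
= 0.550 × 1.047^-4.40 = 0.550 × 0.8170 = 0.4494 d⁻¹.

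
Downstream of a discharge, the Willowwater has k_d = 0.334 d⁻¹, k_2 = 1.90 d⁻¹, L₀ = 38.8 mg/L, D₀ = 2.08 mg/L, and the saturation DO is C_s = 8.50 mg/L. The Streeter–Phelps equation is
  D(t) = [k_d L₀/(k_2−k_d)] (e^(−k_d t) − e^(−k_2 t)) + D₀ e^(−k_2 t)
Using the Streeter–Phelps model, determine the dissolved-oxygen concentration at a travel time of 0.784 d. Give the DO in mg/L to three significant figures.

k_d L₀/(k_2−k_d) = 0.334×38.8/(1.90−0.334) = 12.96/1.566 = 8.275 mg/L.
e^(−k_d t) = e^(−0.334×0.7840) = 0.7696; e^(−k_2 t) = e^(−1.90×0.7840) = 0.2255.
D = 8.275 × (0.7696 − 0.2255) + 2.08 × 0.2255 = 4.503 + 0.4690 = 4.972 mg/L.
DO = C_s − D = 8.50 − 4.972 = 3.528 mg/L.

DO ≈ 3.53 mg/L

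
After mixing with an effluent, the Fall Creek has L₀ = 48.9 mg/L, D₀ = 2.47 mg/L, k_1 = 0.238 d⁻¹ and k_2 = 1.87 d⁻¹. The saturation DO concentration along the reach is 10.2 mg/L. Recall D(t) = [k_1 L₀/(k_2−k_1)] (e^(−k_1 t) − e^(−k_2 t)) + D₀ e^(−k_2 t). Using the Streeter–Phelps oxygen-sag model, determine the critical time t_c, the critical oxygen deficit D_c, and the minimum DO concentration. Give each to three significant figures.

t_c ≈ 1.00 d; D_c ≈ 4.90 mg/L; min DO ≈ 5.30 mg/L

With k_2/k_1 = 7.857 and 1 − D₀(k_2−k_1)/(k_1 L₀) = 0.6536,
t_c = ln(7.857 × 0.6536) / (1.87 − 0.238) = ln(5.136) / 1.632 = 1.636/1.632 = 1.003 d.
L(t_c) = L₀ e^(−k_1 t_c) = 48.9 × 0.7877 = 38.52 mg/L, and at the critical point k_2 D_c = k_1 L, so D_c = (0.238/1.87) × 38.52 = 4.902 mg/L.
Minimum DO = C_s − D_c = 10.2 − 4.902 = 5.298 mg/L.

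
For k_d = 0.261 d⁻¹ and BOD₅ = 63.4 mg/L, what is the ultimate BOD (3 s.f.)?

BOD₅ = L₀(1 − e^(−5k_d)) ⇒ L₀ = BOD₅ / (1 − e^(−5×0.261))
= 63.4 / (1 − 0.2712) = 63.4 / 0.7288 = 86.99 mg/L.

L₀ ≈ 87.0 mg/L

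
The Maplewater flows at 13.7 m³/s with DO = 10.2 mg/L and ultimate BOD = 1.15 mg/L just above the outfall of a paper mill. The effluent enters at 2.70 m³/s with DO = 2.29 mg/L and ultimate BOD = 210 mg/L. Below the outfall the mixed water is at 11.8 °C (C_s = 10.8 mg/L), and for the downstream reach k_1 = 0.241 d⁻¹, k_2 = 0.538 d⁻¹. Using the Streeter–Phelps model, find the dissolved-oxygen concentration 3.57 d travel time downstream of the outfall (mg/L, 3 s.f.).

DO ≈ 2.55 mg/L

Mixed DO = (13.7×10.2 + 2.70×2.29)/(13.7+2.70) = 145.9/16.40 = 8.898 mg/L.
Mixed L₀ = (13.7×1.15 + 2.70×210)/(16.40) = 582.8/16.40 = 35.53 mg/L.
Initial deficit D₀ = C_s − DO₀ = 10.8 − 8.898 = 1.902 mg/L.
D(3.57) = [0.241×35.53/(0.538−0.241)](e^(−0.241×3.57) − e^(−0.538×3.57)) + 1.902 e^(−0.538×3.57)
= 28.83 × (0.4230 − 0.1465) + 1.902 × 0.1465 = 8.251 mg/L.
DO = 10.8 − 8.251 = 2.549 mg/L.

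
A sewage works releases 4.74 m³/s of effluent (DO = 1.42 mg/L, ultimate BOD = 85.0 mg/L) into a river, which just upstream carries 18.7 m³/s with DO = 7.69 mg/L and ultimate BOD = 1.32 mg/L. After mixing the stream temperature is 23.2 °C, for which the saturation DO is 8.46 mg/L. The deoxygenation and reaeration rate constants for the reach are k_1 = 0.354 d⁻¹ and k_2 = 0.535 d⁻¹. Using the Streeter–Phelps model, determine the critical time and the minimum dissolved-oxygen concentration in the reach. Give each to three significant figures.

t_c ≈ 1.96 d; minimum DO ≈ 2.42 mg/L

Mixed DO = (18.7×7.69 + 4.74×1.42)/(18.7+4.74) = 150.5/23.44 = 6.422 mg/L.
Mixed L₀ = (18.7×1.32 + 4.74×85.0)/(23.44) = 427.6/23.44 = 18.24 mg/L.
Initial deficit D₀ = C_s − DO₀ = 8.46 − 6.422 = 2.038 mg/L.
t_c = (1/0.1810) ln[(0.535/0.354)(1 − 2.038×0.1810/(0.354×18.24))] = 5.525 × ln(1.425) = 1.957 d.
D_c = (0.354/0.535) × 18.24 × e^(−0.354×1.957) = 0.6617 × 18.24 × 0.5002 = 6.038 mg/L.
Minimum DO = 8.46 − 6.038 = 2.422 mg/L.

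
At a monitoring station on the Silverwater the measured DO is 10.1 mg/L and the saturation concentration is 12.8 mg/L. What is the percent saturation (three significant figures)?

78.9 % saturation

% saturation = C/C_s × 100 = 10.1/12.8 × 100 = 78.9 %.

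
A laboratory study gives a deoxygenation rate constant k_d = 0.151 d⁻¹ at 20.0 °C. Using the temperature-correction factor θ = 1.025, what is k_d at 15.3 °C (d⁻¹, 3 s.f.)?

k_d ≈ 0.134 d⁻¹

k_d(T₂) = k_d(T₁) · θ^(T₂−T₁) = 0.151 × 1.025^(15.3−20.0)
= 0.151 × 1.025^-4.70 = 0.151 × 0.8904 = 0.1345 d⁻¹.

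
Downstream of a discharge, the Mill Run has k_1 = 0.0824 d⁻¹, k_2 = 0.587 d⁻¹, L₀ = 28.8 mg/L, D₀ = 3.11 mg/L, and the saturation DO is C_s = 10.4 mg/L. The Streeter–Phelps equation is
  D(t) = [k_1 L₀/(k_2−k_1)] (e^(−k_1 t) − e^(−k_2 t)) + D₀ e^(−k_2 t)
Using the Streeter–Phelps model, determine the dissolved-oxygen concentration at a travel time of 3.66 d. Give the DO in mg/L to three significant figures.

k_1 L₀/(k_2−k_1) = 0.0824×28.8/(0.587−0.0824) = 2.373/0.5046 = 4.703 mg/L.
e^(−k_1 t) = e^(−0.0824×3.660) = 0.7396; e^(−k_2 t) = e^(−0.587×3.660) = 0.1167.
D = 4.703 × (0.7396 − 0.1167) + 3.11 × 0.1167 = 2.930 + 0.3628 = 3.293 mg/L.
DO = C_s − D = 10.4 − 3.293 = 7.107 mg/L.

DO ≈ 7.11 mg/L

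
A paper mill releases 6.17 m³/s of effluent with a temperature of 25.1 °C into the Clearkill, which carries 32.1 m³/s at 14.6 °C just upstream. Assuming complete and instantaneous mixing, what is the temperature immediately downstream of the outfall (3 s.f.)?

Flow-weighted mixing: C = (Q_r C_r + Q_w C_w)/(Q_r + Q_w)
= (32.1×14.6 + 6.17×25.1)/(32.1 + 6.17) = 623.5/38.27 = 16.29 °C.

16.3 °C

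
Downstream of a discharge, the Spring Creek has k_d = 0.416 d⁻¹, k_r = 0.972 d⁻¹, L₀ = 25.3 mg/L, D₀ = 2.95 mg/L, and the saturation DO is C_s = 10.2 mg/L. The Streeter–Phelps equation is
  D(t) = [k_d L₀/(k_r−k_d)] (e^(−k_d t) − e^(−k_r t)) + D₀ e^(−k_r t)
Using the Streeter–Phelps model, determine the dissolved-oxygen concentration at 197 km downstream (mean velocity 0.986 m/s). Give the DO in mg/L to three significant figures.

Travel time t = x/v = 197 km / (0.986 m/s) = 197000 m / 0.986 m/s = 199800 s = 2.312 d.
k_d L₀/(k_r−k_d) = 0.416×25.3/(0.972−0.416) = 10.52/0.5560 = 18.93 mg/L.
e^(−k_d t) = e^(−0.416×2.312) = 0.3821; e^(−k_r t) = e^(−0.972×2.312) = 0.1056.
D = 18.93 × (0.3821 − 0.1056) + 2.95 × 0.1056 = 5.234 + 0.3116 = 5.546 mg/L.
DO = C_s − D = 10.2 − 5.546 = 4.654 mg/L.

DO ≈ 4.65 mg/L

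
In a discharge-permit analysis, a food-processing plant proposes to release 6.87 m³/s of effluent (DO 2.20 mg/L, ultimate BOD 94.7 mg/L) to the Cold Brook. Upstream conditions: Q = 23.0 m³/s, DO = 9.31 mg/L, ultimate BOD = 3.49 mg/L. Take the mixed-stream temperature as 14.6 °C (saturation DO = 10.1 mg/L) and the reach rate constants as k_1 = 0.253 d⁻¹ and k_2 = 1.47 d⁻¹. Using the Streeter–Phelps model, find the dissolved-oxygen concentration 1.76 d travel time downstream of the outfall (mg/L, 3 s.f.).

DO ≈ 7.04 mg/L

Mixed DO = (23.0×9.31 + 6.87×2.20)/(23.0+6.87) = 229.2/29.87 = 7.675 mg/L.
Mixed L₀ = (23.0×3.49 + 6.87×94.7)/(29.87) = 730.9/29.87 = 24.47 mg/L.
Initial deficit D₀ = C_s − DO₀ = 10.1 − 7.675 = 2.425 mg/L.
D(1.76) = [0.253×24.47/(1.47−0.253)](e^(−0.253×1.76) − e^(−1.47×1.76)) + 2.425 e^(−1.47×1.76)
= 5.087 × (0.6406 − 0.07523) + 2.425 × 0.07523 = 3.058 mg/L.
DO = 10.1 − 3.058 = 7.042 mg/L.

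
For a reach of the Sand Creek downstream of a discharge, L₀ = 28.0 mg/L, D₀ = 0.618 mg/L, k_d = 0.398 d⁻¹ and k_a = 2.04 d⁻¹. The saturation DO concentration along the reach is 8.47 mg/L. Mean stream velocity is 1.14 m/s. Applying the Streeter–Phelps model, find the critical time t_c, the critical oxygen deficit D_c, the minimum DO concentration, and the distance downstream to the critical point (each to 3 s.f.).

With k_a/k_d = 5.126 and 1 − D₀(k_a−k_d)/(k_d L₀) = 0.9089,
t_c = ln(5.126 × 0.9089) / (2.04 − 0.398) = ln(4.659) / 1.642 = 1.539/1.642 = 0.9371 d.
L(t_c) = L₀ e^(−k_d t_c) = 28.0 × 0.6887 = 19.28 mg/L, and at the critical point k_a D_c = k_d L, so D_c = (0.398/2.04) × 19.28 = 3.762 mg/L.
Minimum DO = C_s − D_c = 8.47 − 3.762 = 4.708 mg/L.
x_c = v t_c = 1.14 m/s × 0.9371 d × 86400 s/d = 92300 m ≈ 92.3 km.

t_c ≈ 0.937 d; D_c ≈ 3.76 mg/L; min DO ≈ 4.71 mg/L; x_c ≈ 92.3 km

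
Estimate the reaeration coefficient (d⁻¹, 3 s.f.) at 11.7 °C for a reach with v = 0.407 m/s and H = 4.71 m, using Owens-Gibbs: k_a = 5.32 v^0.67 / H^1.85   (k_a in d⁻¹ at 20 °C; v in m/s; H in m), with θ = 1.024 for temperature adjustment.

k_a(20) = 5.32 × 0.407^0.67 / 4.71^1.85 = 5.32 × 0.5476 / 17.58 = 0.1657 d⁻¹.
k_a(11.7) = 0.1657 × 1.024^(11.7−20) = 0.1657 × 0.8213 = 0.1361 d⁻¹.

k_a ≈ 0.136 d⁻¹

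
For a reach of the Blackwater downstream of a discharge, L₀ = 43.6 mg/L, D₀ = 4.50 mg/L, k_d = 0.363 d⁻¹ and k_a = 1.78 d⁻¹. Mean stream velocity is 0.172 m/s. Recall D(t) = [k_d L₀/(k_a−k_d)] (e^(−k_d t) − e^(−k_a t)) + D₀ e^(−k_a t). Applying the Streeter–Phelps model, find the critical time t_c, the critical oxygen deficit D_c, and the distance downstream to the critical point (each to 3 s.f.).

t_c ≈ 0.758 d; D_c ≈ 6.75 mg/L; x_c ≈ 11.3 km

With k_a/k_d = 4.904 and 1 − D₀(k_a−k_d)/(k_d L₀) = 0.5971,
t_c = ln(4.904 × 0.5971) / (1.78 − 0.363) = ln(2.928) / 1.417 = 1.074/1.417 = 0.7582 d.
L(t_c) = L₀ e^(−k_d t_c) = 43.6 × 0.7594 = 33.11 mg/L, and at the critical point k_a D_c = k_d L, so D_c = (0.363/1.78) × 33.11 = 6.752 mg/L.
x_c = v t_c = 0.172 m/s × 0.7582 d × 86400 s/d = 11270 m ≈ 11.3 km.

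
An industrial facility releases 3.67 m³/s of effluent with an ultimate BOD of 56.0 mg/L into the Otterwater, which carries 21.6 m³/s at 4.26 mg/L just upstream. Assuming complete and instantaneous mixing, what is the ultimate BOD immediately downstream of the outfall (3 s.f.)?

Flow-weighted mixing: C = (Q_r C_r + Q_w C_w)/(Q_r + Q_w)
= (21.6×4.26 + 3.67×56.0)/(21.6 + 3.67) = 297.5/25.27 = 11.77 mg/L.

11.8 mg/L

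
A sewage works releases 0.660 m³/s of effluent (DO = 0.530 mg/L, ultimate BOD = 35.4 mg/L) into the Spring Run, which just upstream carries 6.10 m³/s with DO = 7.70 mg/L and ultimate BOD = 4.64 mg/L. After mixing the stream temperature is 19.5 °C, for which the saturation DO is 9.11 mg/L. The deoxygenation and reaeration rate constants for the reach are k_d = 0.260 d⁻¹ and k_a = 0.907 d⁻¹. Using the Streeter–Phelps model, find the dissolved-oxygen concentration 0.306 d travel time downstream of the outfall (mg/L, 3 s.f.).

Mixed DO = (6.10×7.70 + 0.660×0.530)/(6.10+0.660) = 47.32/6.760 = 7.000 mg/L.
Mixed L₀ = (6.10×4.64 + 0.660×35.4)/(6.760) = 51.67/6.760 = 7.643 mg/L.
Initial deficit D₀ = C_s − DO₀ = 9.11 − 7.000 = 2.110 mg/L.
D(0.306) = [0.260×7.643/(0.907−0.260)](e^(−0.260×0.306) − e^(−0.907×0.306)) + 2.110 e^(−0.907×0.306)
= 3.071 × (0.9235 − 0.7576) + 2.110 × 0.7576 = 2.108 mg/L.
DO = 9.11 − 2.108 = 7.002 mg/L.

DO ≈ 7.00 mg/L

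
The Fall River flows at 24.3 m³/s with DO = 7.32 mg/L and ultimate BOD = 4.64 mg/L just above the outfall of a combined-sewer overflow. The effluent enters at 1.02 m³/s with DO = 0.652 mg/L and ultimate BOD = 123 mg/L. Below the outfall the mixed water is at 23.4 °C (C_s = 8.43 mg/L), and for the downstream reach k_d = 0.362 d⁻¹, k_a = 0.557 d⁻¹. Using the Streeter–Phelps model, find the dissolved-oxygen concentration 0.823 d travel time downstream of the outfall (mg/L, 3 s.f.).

DO ≈ 5.64 mg/L

Mixed DO = (24.3×7.32 + 1.02×0.652)/(24.3+1.02) = 178.5/25.32 = 7.051 mg/L.
Mixed L₀ = (24.3×4.64 + 1.02×123)/(25.32) = 238.2/25.32 = 9.408 mg/L.
Initial deficit D₀ = C_s − DO₀ = 8.43 − 7.051 = 1.379 mg/L.
D(0.823) = [0.362×9.408/(0.557−0.362)](e^(−0.362×0.823) − e^(−0.557×0.823)) + 1.379 e^(−0.557×0.823)
= 17.47 × (0.7424 − 0.6323) + 1.379 × 0.6323 = 2.794 mg/L.
DO = 8.43 − 2.794 = 5.636 mg/L.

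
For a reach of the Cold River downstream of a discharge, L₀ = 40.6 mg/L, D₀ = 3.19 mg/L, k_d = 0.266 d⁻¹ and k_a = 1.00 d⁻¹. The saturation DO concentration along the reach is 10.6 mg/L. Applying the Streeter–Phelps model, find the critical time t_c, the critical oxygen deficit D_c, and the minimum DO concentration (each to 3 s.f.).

t_c ≈ 1.47 d; D_c ≈ 7.30 mg/L; min DO ≈ 3.30 mg/L

With k_a/k_d = 3.759 and 1 − D₀(k_a−k_d)/(k_d L₀) = 0.7832,
t_c = ln(3.759 × 0.7832) / (1.00 − 0.266) = ln(2.944) / 0.7340 = 1.080/0.7340 = 1.471 d.
L(t_c) = L₀ e^(−k_d t_c) = 40.6 × 0.6761 = 27.45 mg/L, and at the critical point k_a D_c = k_d L, so D_c = (0.266/1.00) × 27.45 = 7.302 mg/L.
Minimum DO = C_s − D_c = 10.6 − 7.302 = 3.298 mg/L.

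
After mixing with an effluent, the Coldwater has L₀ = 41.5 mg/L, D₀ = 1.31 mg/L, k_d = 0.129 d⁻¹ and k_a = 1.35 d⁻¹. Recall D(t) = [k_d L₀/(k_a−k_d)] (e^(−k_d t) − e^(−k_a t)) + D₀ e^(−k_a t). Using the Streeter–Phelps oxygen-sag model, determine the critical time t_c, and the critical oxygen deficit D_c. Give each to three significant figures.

t_c ≈ 1.63 d; D_c ≈ 3.21 mg/L

With k_a/k_d = 10.47 and 1 − D₀(k_a−k_d)/(k_d L₀) = 0.7012,
t_c = ln(10.47 × 0.7012) / (1.35 − 0.129) = ln(7.338) / 1.221 = 1.993/1.221 = 1.632 d.
L(t_c) = L₀ e^(−k_d t_c) = 41.5 × 0.8101 = 33.62 mg/L, and at the critical point k_a D_c = k_d L, so D_c = (0.129/1.35) × 33.62 = 3.213 mg/L.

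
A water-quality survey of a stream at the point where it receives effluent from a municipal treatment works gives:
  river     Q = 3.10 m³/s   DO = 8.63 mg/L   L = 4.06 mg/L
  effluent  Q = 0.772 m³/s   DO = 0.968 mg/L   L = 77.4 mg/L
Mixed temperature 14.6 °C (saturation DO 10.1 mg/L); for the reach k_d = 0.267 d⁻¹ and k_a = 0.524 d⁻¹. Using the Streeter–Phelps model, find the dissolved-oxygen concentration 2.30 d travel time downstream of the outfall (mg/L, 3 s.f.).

DO ≈ 4.51 mg/L

Mixed DO = (3.10×8.63 + 0.772×0.968)/(3.10+0.772) = 27.50/3.872 = 7.102 mg/L.
Mixed L₀ = (3.10×4.06 + 0.772×77.4)/(3.872) = 72.34/3.872 = 18.68 mg/L.
Initial deficit D₀ = C_s − DO₀ = 10.1 − 7.102 = 2.998 mg/L.
D(2.30) = [0.267×18.68/(0.524−0.267)](e^(−0.267×2.30) − e^(−0.524×2.30)) + 2.998 e^(−0.524×2.30)
= 19.41 × (0.5411 − 0.2996) + 2.998 × 0.2996 = 5.585 mg/L.
DO = 10.1 − 5.585 = 4.515 mg/L.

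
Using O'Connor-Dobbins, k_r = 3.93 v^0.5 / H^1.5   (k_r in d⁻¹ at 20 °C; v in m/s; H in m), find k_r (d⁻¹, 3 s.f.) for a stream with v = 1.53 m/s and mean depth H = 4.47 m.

k_r = 3.93 × 1.53^0.5 / 4.47^1.5 = 3.93 × 1.237 / 9.451 = 0.5144 d⁻¹.

k_r ≈ 0.514 d⁻¹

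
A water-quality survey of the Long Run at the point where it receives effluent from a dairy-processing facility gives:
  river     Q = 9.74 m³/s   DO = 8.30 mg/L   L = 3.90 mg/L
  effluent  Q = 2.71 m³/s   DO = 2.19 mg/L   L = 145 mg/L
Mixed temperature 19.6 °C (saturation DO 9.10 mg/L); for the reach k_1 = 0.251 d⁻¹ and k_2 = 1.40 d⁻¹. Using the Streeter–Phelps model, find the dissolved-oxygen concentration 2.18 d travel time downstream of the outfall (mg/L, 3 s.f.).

DO ≈ 4.98 mg/L

Mixed DO = (9.74×8.30 + 2.71×2.19)/(9.74+2.71) = 86.78/12.45 = 6.970 mg/L.
Mixed L₀ = (9.74×3.90 + 2.71×145)/(12.45) = 430.9/12.45 = 34.61 mg/L.
Initial deficit D₀ = C_s − DO₀ = 9.10 − 6.970 = 2.130 mg/L.
D(2.18) = [0.251×34.61/(1.40−0.251)](e^(−0.251×2.18) − e^(−1.40×2.18)) + 2.130 e^(−1.40×2.18)
= 7.561 × (0.5786 − 0.04726) + 2.130 × 0.04726 = 4.118 mg/L.
DO = 9.10 − 4.118 = 4.982 mg/L.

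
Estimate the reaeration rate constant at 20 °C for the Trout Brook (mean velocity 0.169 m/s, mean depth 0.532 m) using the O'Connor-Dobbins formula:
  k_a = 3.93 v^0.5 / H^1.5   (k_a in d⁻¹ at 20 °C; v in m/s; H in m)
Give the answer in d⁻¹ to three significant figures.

k_a = 3.93 × 0.169^0.5 / 0.532^1.5 = 3.93 × 0.4111 / 0.3880 = 4.164 d⁻¹.

k_a ≈ 4.16 d⁻¹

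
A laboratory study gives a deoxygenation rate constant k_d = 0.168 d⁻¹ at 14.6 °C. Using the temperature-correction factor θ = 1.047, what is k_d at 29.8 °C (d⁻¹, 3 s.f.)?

k_d ≈ 0.338 d⁻¹

k_d(T₂) = k_d(T₁) · θ^(T₂−T₁) = 0.168 × 1.047^(29.8−14.6)
= 0.168 × 1.047^15.2 = 0.168 × 2.010 = 0.3377 d⁻¹.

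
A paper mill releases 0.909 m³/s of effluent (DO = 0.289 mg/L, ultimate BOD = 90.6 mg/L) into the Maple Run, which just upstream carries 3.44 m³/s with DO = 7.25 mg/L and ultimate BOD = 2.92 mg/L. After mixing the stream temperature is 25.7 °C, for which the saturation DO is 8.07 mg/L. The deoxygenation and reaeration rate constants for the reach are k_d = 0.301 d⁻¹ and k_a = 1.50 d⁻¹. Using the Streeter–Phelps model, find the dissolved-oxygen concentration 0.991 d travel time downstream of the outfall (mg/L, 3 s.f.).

DO ≈ 4.80 mg/L

Mixed DO = (3.44×7.25 + 0.909×0.289)/(3.44+0.909) = 25.20/4.349 = 5.795 mg/L.
Mixed L₀ = (3.44×2.92 + 0.909×90.6)/(4.349) = 92.40/4.349 = 21.25 mg/L.
Initial deficit D₀ = C_s − DO₀ = 8.07 − 5.795 = 2.275 mg/L.
D(0.991) = [0.301×21.25/(1.50−0.301)](e^(−0.301×0.991) − e^(−1.50×0.991)) + 2.275 e^(−1.50×0.991)
= 5.334 × (0.7421 − 0.2262) + 2.275 × 0.2262 = 3.266 mg/L.
DO = 8.07 − 3.266 = 4.804 mg/L.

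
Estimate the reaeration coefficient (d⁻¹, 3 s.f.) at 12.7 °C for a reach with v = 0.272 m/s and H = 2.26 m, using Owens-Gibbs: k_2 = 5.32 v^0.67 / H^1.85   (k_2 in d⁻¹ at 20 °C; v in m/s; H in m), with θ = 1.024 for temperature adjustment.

k_2(20) = 5.32 × 0.272^0.67 / 2.26^1.85 = 5.32 × 0.4180 / 4.520 = 0.4920 d⁻¹.
k_2(12.7) = 0.4920 × 1.024^(12.7−20) = 0.4920 × 0.8410 = 0.4138 d⁻¹.

k_2 ≈ 0.414 d⁻¹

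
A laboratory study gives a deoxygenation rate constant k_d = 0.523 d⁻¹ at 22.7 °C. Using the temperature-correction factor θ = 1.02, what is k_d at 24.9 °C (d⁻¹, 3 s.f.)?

k_d(T₂) = k_d(T₁) · θ^(T₂−T₁) = 0.523 × 1.02^(24.9−22.7)
= 0.523 × 1.02^2.20 = 0.523 × 1.045 = 0.5463 d⁻¹.

k_d ≈ 0.546 d⁻¹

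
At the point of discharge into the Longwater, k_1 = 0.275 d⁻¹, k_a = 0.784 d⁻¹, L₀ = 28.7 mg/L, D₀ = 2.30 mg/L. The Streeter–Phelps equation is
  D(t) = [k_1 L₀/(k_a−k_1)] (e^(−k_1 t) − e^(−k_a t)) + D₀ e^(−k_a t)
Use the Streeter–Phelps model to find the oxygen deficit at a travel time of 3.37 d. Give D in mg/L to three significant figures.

D ≈ 5.20 mg/L

k_1 L₀/(k_a−k_1) = 0.275×28.7/(0.784−0.275) = 7.893/0.5090 = 15.51 mg/L.
e^(−k_1 t) = e^(−0.275×3.370) = 0.3958; e^(−k_a t) = e^(−0.784×3.370) = 0.07121.
D = 15.51 × (0.3958 − 0.07121) + 2.30 × 0.07121 = 5.034 + 0.1638 = 5.197 mg/L.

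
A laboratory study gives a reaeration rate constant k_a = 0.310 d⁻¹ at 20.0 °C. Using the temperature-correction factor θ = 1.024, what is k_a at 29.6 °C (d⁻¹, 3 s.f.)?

k_a ≈ 0.389 d⁻¹

k_a(T₂) = k_a(T₁) · θ^(T₂−T₁) = 0.310 × 1.024^(29.6−20.0)
= 0.310 × 1.024^9.60 = 0.310 × 1.256 = 0.3893 d⁻¹.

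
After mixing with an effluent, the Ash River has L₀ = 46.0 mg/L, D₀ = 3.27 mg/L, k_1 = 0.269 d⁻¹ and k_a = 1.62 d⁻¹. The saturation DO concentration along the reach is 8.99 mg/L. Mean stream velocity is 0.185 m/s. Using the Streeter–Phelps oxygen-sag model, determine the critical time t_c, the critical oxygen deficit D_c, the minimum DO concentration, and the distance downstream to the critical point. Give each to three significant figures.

t_c = [1/(k_a−k_1)] ln[(k_a/k_1)(1 − D₀(k_a−k_1)/(k_1 L₀))]
= [1/(1.62−0.269)] ln[(1.62/0.269)(1 − 3.27×1.351/(0.269×46.0))]
= (1/1.351) ln[6.022 × 0.6430] = 0.7402 × ln(3.872) = 0.7402 × 1.354 = 1.002 d.
L(t_c) = L₀ e^(−k_1 t_c) = 46.0 × 0.7637 = 35.13 mg/L, and at the critical point k_a D_c = k_1 L, so D_c = (0.269/1.62) × 35.13 = 5.833 mg/L.
Minimum DO = C_s − D_c = 8.99 − 5.833 = 3.157 mg/L.
x_c = v t_c = 0.185 m/s × 1.002 d × 86400 s/d = 16020 m ≈ 16.0 km.

t_c ≈ 1.00 d; D_c ≈ 5.83 mg/L; min DO ≈ 3.16 mg/L; x_c ≈ 16.0 km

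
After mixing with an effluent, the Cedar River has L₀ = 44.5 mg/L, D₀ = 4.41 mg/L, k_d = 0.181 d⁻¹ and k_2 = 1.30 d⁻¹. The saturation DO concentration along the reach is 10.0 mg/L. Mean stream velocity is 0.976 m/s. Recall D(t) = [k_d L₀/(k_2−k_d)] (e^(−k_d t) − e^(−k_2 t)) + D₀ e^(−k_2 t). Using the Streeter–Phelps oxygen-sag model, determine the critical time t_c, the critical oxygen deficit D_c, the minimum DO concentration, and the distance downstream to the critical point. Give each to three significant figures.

t_c = [1/(k_2−k_d)] ln[(k_2/k_d)(1 − D₀(k_2−k_d)/(k_d L₀))]
= [1/(1.30−0.181)] ln[(1.30/0.181)(1 − 4.41×1.119/(0.181×44.5))]
= (1/1.119) ln[7.182 × 0.3873] = 0.8937 × ln(2.782) = 0.8937 × 1.023 = 0.9143 d.
D_c = (k_d/k_2) L₀ e^(−k_d t_c) = (0.181/1.30) × 44.5 × e^(−0.181×0.9143) = 0.1392 × 44.5 × 0.8475 = 5.251 mg/L.
Minimum DO = C_s − D_c = 10.0 − 5.251 = 4.749 mg/L.
x_c = v t_c = 0.976 m/s × 0.9143 d × 86400 s/d = 77100 m ≈ 77.1 km.

t_c ≈ 0.914 d; D_c ≈ 5.25 mg/L; min DO ≈ 4.75 mg/L; x_c ≈ 77.1 km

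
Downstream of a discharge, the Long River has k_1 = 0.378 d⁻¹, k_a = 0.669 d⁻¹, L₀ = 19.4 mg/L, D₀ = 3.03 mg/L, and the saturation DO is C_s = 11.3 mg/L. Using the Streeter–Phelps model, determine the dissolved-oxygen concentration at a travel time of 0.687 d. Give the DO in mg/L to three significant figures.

k_1 L₀/(k_a−k_1) = 0.378×19.4/(0.669−0.378) = 7.333/0.2910 = 25.20 mg/L.
e^(−k_1 t) = e^(−0.378×0.6870) = 0.7713; e^(−k_a t) = e^(−0.669×0.6870) = 0.6315.
D = 25.20 × (0.7713 − 0.6315) + 3.03 × 0.6315 = 3.522 + 1.914 = 5.435 mg/L.
DO = C_s − D = 11.3 − 5.435 = 5.865 mg/L.

DO ≈ 5.86 mg/L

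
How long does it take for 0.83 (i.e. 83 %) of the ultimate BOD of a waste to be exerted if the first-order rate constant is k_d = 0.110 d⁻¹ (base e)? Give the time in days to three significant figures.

y/L₀ = 1 − e^(−k_d t) = 0.83 ⇒ e^(−k_d t) = 0.170
t = −ln(0.170) / 0.110 = 1.772 / 0.110 = 16.11 d.

t ≈ 16.1 d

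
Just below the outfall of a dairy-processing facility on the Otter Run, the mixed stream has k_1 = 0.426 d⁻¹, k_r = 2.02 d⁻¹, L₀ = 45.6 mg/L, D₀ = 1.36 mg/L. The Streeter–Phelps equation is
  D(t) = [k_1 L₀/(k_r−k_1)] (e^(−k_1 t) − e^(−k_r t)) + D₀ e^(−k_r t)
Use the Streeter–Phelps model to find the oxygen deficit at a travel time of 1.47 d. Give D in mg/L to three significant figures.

D ≈ 5.96 mg/L

k_1 L₀/(k_r−k_1) = 0.426×45.6/(2.02−0.426) = 19.43/1.594 = 12.19 mg/L.
e^(−k_1 t) = e^(−0.426×1.470) = 0.5346; e^(−k_r t) = e^(−2.02×1.470) = 0.05133.
D = 12.19 × (0.5346 − 0.05133) + 1.36 × 0.05133 = 5.890 + 0.06981 = 5.959 mg/L.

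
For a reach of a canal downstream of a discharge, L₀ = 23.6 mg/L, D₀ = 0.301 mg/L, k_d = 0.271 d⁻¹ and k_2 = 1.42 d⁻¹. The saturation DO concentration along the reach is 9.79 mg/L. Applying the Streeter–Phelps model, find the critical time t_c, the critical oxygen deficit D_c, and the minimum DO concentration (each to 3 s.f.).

t_c ≈ 1.39 d; D_c ≈ 3.09 mg/L; min DO ≈ 6.70 mg/L

t_c = [1/(k_2−k_d)] ln[(k_2/k_d)(1 − D₀(k_2−k_d)/(k_d L₀))]
= [1/(1.42−0.271)] ln[(1.42/0.271)(1 − 0.301×1.149/(0.271×23.6))]
= (1/1.149) ln[5.240 × 0.9459] = 0.8703 × ln(4.957) = 0.8703 × 1.601 = 1.393 d.
L(t_c) = L₀ e^(−k_d t_c) = 23.6 × 0.6855 = 16.18 mg/L, and at the critical point k_2 D_c = k_d L, so D_c = (0.271/1.42) × 16.18 = 3.088 mg/L.
Minimum DO = C_s − D_c = 9.79 − 3.088 = 6.702 mg/L.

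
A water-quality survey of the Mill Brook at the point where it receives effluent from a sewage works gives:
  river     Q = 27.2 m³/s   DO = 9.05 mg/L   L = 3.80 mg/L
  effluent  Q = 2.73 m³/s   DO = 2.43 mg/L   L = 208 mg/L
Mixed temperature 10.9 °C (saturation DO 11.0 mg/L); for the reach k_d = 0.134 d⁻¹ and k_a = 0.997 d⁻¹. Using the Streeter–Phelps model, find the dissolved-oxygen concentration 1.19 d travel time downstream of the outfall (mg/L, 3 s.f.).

DO ≈ 8.31 mg/L

Mixed DO = (27.2×9.05 + 2.73×2.43)/(27.2+2.73) = 252.8/29.93 = 8.446 mg/L.
Mixed L₀ = (27.2×3.80 + 2.73×208)/(29.93) = 671.2/29.93 = 22.43 mg/L.
Initial deficit D₀ = C_s − DO₀ = 11.0 − 8.446 = 2.554 mg/L.
D(1.19) = [0.134×22.43/(0.997−0.134)](e^(−0.134×1.19) − e^(−0.997×1.19)) + 2.554 e^(−0.997×1.19)
= 3.482 × (0.8526 − 0.3053) + 2.554 × 0.3053 = 2.685 mg/L.
DO = 11.0 − 2.685 = 8.315 mg/L.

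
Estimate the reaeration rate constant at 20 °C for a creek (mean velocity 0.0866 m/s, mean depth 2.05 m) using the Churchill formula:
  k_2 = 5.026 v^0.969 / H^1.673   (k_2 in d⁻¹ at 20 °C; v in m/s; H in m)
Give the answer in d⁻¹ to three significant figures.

k_2 = 5.026 × 0.0866^0.969 / 2.05^1.673 = 5.026 × 0.09342 / 3.323 = 0.1413 d⁻¹.

k_2 ≈ 0.141 d⁻¹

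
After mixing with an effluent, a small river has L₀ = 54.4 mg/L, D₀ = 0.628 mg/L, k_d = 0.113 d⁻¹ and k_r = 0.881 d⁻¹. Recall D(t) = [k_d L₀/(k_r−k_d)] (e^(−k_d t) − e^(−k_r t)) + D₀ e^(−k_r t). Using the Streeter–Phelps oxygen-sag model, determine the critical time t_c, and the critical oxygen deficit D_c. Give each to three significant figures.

At the critical point dD/dt = 0, so k_d L₀ e^(−k_d t) = k_r D. Substituting D(t) from the Streeter–Phelps equation and solving for t gives
t_c = ln[(k_r/k_d)(1 − D₀(k_r−k_d)/(k_d L₀))] / (k_r−k_d).
Here k_r−k_d = 0.7680 d⁻¹ and 1 − D₀(k_r−k_d)/(k_d L₀) = 1 − 0.628×0.7680/(0.113×54.4) = 0.9215, so
t_c = ln(7.796 × 0.9215) / 0.7680 = 1.972 / 0.7680 = 2.568 d.
D_c = (k_d/k_r) L₀ e^(−k_d t_c) = (0.113/0.881) × 54.4 × e^(−0.113×2.568) = 0.1283 × 54.4 × 0.7482 = 5.220 mg/L.

t_c ≈ 2.57 d; D_c ≈ 5.22 mg/L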